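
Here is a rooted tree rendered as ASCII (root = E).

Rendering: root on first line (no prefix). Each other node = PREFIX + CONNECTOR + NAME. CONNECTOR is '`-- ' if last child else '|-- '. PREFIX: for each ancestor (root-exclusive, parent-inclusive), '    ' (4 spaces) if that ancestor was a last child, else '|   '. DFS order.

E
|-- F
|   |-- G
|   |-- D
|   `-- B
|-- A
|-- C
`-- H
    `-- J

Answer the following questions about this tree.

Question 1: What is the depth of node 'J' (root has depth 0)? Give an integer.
Answer: 2

Derivation:
Path from root to J: E -> H -> J
Depth = number of edges = 2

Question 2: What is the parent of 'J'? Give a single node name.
Scan adjacency: J appears as child of H

Answer: H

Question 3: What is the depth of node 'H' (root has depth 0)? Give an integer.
Answer: 1

Derivation:
Path from root to H: E -> H
Depth = number of edges = 1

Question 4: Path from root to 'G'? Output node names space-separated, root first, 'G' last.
Walk down from root: E -> F -> G

Answer: E F G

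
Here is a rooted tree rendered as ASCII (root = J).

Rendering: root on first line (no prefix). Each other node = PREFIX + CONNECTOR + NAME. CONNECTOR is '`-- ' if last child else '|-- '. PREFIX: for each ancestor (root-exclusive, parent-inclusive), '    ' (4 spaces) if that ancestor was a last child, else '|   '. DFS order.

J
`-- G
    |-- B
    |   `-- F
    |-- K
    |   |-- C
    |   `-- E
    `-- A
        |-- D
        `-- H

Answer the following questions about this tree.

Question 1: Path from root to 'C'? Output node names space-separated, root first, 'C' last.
Walk down from root: J -> G -> K -> C

Answer: J G K C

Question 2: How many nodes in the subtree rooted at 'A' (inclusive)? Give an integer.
Answer: 3

Derivation:
Subtree rooted at A contains: A, D, H
Count = 3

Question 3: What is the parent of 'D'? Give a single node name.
Answer: A

Derivation:
Scan adjacency: D appears as child of A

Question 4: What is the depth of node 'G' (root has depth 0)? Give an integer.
Answer: 1

Derivation:
Path from root to G: J -> G
Depth = number of edges = 1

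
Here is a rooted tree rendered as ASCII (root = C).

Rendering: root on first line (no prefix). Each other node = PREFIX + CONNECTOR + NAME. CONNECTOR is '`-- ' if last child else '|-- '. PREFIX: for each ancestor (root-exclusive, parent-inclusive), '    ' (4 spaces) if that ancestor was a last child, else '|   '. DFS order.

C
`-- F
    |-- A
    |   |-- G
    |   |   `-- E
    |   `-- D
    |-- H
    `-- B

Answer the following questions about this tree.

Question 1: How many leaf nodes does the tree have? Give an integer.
Answer: 4

Derivation:
Leaves (nodes with no children): B, D, E, H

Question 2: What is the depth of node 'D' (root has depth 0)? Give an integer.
Path from root to D: C -> F -> A -> D
Depth = number of edges = 3

Answer: 3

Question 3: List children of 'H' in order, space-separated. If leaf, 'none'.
Answer: none

Derivation:
Node H's children (from adjacency): (leaf)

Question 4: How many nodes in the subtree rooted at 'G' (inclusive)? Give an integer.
Answer: 2

Derivation:
Subtree rooted at G contains: E, G
Count = 2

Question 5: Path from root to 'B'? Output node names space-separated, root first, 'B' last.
Walk down from root: C -> F -> B

Answer: C F B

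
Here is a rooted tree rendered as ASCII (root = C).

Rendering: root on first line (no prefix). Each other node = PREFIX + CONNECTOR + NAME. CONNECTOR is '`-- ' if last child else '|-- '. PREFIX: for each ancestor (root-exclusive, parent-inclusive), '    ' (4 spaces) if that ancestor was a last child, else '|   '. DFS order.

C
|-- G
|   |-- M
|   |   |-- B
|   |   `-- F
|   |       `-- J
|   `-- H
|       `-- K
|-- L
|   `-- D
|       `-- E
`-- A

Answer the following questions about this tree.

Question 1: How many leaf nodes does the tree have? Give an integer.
Leaves (nodes with no children): A, B, E, J, K

Answer: 5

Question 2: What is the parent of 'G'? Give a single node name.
Scan adjacency: G appears as child of C

Answer: C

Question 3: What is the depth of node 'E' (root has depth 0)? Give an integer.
Answer: 3

Derivation:
Path from root to E: C -> L -> D -> E
Depth = number of edges = 3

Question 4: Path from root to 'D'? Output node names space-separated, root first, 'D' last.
Walk down from root: C -> L -> D

Answer: C L D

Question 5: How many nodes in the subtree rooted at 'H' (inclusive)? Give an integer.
Subtree rooted at H contains: H, K
Count = 2

Answer: 2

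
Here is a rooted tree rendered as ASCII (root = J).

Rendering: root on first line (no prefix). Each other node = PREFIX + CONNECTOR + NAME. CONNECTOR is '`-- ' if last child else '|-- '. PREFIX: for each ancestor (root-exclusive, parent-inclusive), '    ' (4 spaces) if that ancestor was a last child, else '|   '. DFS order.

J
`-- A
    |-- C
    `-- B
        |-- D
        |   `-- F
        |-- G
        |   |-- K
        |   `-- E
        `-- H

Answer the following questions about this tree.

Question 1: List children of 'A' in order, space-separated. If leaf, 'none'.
Answer: C B

Derivation:
Node A's children (from adjacency): C, B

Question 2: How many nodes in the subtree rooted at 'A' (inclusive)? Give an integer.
Subtree rooted at A contains: A, B, C, D, E, F, G, H, K
Count = 9

Answer: 9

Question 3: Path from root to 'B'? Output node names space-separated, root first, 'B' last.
Walk down from root: J -> A -> B

Answer: J A B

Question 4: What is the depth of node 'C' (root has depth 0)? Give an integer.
Answer: 2

Derivation:
Path from root to C: J -> A -> C
Depth = number of edges = 2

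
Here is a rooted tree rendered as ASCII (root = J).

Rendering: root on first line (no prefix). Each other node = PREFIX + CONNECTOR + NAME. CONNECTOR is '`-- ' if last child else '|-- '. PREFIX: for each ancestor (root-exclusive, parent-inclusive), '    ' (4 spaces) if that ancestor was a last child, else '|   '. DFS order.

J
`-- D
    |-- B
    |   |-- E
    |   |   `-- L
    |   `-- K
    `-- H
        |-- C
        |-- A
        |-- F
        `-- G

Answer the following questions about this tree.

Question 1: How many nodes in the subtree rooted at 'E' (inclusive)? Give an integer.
Subtree rooted at E contains: E, L
Count = 2

Answer: 2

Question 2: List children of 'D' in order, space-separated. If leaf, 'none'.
Answer: B H

Derivation:
Node D's children (from adjacency): B, H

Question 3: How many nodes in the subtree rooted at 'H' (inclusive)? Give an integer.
Answer: 5

Derivation:
Subtree rooted at H contains: A, C, F, G, H
Count = 5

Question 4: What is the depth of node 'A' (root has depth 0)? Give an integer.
Path from root to A: J -> D -> H -> A
Depth = number of edges = 3

Answer: 3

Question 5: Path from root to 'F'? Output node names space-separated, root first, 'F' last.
Answer: J D H F

Derivation:
Walk down from root: J -> D -> H -> F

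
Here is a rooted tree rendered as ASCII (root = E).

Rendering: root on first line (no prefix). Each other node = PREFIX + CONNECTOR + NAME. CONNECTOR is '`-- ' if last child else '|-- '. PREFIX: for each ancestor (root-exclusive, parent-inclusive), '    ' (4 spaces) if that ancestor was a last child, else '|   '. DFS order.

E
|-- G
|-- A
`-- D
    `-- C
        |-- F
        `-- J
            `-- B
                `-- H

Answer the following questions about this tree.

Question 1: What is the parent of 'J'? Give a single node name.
Answer: C

Derivation:
Scan adjacency: J appears as child of C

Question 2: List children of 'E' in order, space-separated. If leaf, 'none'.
Node E's children (from adjacency): G, A, D

Answer: G A D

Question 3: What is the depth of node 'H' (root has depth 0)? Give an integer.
Answer: 5

Derivation:
Path from root to H: E -> D -> C -> J -> B -> H
Depth = number of edges = 5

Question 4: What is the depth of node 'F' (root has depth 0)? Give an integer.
Path from root to F: E -> D -> C -> F
Depth = number of edges = 3

Answer: 3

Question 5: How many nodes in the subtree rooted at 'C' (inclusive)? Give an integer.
Subtree rooted at C contains: B, C, F, H, J
Count = 5

Answer: 5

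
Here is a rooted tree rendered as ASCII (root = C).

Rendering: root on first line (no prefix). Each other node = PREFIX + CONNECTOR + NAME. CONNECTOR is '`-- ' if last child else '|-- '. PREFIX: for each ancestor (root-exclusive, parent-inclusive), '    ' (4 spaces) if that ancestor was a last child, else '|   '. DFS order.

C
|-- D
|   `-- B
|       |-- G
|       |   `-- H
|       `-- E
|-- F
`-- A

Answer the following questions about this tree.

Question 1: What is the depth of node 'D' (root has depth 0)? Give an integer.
Path from root to D: C -> D
Depth = number of edges = 1

Answer: 1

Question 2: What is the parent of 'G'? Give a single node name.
Answer: B

Derivation:
Scan adjacency: G appears as child of B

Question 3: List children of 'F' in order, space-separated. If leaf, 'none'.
Node F's children (from adjacency): (leaf)

Answer: none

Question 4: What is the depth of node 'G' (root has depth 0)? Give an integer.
Answer: 3

Derivation:
Path from root to G: C -> D -> B -> G
Depth = number of edges = 3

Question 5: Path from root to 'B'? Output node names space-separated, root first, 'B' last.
Answer: C D B

Derivation:
Walk down from root: C -> D -> B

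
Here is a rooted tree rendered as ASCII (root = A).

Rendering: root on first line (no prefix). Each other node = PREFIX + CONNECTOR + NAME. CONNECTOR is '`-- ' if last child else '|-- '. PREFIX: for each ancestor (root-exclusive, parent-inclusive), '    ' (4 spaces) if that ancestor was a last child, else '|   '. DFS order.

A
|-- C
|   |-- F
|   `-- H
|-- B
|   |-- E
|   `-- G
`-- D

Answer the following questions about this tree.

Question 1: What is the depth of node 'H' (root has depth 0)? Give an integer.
Path from root to H: A -> C -> H
Depth = number of edges = 2

Answer: 2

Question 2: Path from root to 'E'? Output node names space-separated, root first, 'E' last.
Answer: A B E

Derivation:
Walk down from root: A -> B -> E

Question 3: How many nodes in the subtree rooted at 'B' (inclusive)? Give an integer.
Answer: 3

Derivation:
Subtree rooted at B contains: B, E, G
Count = 3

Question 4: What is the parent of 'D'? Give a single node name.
Scan adjacency: D appears as child of A

Answer: A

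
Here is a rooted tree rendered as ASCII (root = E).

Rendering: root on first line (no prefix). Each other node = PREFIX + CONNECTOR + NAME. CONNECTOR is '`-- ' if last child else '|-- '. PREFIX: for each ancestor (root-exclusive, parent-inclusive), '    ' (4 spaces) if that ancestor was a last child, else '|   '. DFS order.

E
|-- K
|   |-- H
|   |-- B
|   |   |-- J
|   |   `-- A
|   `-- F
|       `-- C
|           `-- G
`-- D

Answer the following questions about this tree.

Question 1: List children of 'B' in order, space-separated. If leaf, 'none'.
Node B's children (from adjacency): J, A

Answer: J A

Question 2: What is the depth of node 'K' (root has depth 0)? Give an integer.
Path from root to K: E -> K
Depth = number of edges = 1

Answer: 1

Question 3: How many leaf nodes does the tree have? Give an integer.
Answer: 5

Derivation:
Leaves (nodes with no children): A, D, G, H, J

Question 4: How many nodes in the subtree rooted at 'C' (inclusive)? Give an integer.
Answer: 2

Derivation:
Subtree rooted at C contains: C, G
Count = 2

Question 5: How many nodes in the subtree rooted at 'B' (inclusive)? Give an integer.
Subtree rooted at B contains: A, B, J
Count = 3

Answer: 3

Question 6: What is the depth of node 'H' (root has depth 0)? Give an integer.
Path from root to H: E -> K -> H
Depth = number of edges = 2

Answer: 2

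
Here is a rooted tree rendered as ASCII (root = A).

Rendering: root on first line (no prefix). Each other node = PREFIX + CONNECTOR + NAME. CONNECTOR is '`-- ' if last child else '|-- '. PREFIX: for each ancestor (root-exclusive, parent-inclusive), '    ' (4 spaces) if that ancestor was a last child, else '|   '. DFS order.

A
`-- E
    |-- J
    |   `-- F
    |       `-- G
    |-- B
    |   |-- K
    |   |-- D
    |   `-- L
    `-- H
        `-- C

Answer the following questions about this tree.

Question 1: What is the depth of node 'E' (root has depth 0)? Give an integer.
Answer: 1

Derivation:
Path from root to E: A -> E
Depth = number of edges = 1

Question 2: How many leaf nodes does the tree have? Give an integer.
Leaves (nodes with no children): C, D, G, K, L

Answer: 5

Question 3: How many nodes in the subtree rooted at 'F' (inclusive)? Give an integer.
Answer: 2

Derivation:
Subtree rooted at F contains: F, G
Count = 2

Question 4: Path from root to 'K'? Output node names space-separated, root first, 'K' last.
Answer: A E B K

Derivation:
Walk down from root: A -> E -> B -> K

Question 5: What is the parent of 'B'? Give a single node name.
Answer: E

Derivation:
Scan adjacency: B appears as child of E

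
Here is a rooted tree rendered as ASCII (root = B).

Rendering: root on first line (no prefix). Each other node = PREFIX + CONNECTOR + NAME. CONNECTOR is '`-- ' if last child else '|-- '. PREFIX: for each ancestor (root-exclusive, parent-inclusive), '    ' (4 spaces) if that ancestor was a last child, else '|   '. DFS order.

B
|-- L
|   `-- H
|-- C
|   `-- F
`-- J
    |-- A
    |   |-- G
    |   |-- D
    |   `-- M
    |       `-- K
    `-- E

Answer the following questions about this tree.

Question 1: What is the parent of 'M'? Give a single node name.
Scan adjacency: M appears as child of A

Answer: A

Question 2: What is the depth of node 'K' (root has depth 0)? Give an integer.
Path from root to K: B -> J -> A -> M -> K
Depth = number of edges = 4

Answer: 4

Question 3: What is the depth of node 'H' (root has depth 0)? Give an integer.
Path from root to H: B -> L -> H
Depth = number of edges = 2

Answer: 2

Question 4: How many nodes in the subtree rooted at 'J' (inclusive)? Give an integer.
Answer: 7

Derivation:
Subtree rooted at J contains: A, D, E, G, J, K, M
Count = 7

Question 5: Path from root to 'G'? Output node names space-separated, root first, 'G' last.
Walk down from root: B -> J -> A -> G

Answer: B J A G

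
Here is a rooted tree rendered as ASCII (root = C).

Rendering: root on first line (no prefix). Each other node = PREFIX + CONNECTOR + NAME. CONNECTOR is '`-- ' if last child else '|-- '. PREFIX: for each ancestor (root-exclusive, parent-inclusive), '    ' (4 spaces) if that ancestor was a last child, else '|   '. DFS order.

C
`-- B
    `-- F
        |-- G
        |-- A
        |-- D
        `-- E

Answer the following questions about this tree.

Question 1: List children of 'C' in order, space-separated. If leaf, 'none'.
Answer: B

Derivation:
Node C's children (from adjacency): B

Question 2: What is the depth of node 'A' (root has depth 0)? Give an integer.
Path from root to A: C -> B -> F -> A
Depth = number of edges = 3

Answer: 3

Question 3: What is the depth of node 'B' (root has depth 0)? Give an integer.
Answer: 1

Derivation:
Path from root to B: C -> B
Depth = number of edges = 1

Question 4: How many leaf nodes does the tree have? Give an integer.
Leaves (nodes with no children): A, D, E, G

Answer: 4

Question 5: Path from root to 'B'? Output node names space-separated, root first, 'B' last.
Answer: C B

Derivation:
Walk down from root: C -> B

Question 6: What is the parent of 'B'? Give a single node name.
Scan adjacency: B appears as child of C

Answer: C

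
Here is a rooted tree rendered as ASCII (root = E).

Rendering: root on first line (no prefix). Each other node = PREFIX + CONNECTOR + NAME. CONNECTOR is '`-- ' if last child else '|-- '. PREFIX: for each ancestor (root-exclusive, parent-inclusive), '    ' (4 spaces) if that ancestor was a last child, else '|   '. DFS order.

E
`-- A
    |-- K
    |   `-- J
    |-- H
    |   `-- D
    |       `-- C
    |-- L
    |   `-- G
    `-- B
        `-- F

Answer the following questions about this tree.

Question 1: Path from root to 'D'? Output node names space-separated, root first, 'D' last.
Walk down from root: E -> A -> H -> D

Answer: E A H D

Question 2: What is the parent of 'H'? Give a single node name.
Answer: A

Derivation:
Scan adjacency: H appears as child of A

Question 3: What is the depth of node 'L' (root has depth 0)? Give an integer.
Answer: 2

Derivation:
Path from root to L: E -> A -> L
Depth = number of edges = 2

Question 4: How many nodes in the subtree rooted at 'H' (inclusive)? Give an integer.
Answer: 3

Derivation:
Subtree rooted at H contains: C, D, H
Count = 3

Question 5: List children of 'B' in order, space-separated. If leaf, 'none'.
Answer: F

Derivation:
Node B's children (from adjacency): F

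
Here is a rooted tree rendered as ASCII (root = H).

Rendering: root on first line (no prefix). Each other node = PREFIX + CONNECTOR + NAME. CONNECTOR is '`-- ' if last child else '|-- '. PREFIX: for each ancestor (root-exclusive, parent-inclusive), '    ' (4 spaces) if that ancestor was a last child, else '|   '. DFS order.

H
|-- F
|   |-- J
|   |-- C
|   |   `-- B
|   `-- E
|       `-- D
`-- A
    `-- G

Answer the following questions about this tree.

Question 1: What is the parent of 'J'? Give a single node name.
Answer: F

Derivation:
Scan adjacency: J appears as child of F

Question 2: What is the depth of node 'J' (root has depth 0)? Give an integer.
Path from root to J: H -> F -> J
Depth = number of edges = 2

Answer: 2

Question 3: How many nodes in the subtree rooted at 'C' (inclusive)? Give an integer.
Subtree rooted at C contains: B, C
Count = 2

Answer: 2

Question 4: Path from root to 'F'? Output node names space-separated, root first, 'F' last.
Walk down from root: H -> F

Answer: H F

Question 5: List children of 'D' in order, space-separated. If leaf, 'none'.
Node D's children (from adjacency): (leaf)

Answer: none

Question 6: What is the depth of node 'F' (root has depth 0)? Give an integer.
Path from root to F: H -> F
Depth = number of edges = 1

Answer: 1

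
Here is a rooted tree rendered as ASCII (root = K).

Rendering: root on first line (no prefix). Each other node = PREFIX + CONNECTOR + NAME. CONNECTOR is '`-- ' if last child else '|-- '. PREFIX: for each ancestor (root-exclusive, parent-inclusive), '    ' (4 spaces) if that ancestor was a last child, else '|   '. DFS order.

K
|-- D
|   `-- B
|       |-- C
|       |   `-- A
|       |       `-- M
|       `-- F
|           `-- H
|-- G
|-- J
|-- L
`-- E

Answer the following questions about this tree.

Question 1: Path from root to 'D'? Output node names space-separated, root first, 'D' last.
Walk down from root: K -> D

Answer: K D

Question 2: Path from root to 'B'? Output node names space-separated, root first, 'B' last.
Walk down from root: K -> D -> B

Answer: K D B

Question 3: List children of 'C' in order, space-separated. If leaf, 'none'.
Node C's children (from adjacency): A

Answer: A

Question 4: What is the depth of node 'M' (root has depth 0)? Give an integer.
Answer: 5

Derivation:
Path from root to M: K -> D -> B -> C -> A -> M
Depth = number of edges = 5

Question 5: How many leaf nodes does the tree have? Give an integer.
Answer: 6

Derivation:
Leaves (nodes with no children): E, G, H, J, L, M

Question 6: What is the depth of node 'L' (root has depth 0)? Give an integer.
Path from root to L: K -> L
Depth = number of edges = 1

Answer: 1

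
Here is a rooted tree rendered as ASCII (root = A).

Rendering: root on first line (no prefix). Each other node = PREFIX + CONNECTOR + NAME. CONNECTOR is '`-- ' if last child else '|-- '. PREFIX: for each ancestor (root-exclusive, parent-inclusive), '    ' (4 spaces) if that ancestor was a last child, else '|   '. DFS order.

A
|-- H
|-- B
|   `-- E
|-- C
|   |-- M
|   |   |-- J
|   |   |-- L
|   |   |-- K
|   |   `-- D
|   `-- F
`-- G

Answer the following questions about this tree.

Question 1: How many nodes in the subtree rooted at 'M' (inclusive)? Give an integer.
Subtree rooted at M contains: D, J, K, L, M
Count = 5

Answer: 5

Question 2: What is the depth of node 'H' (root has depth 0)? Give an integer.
Answer: 1

Derivation:
Path from root to H: A -> H
Depth = number of edges = 1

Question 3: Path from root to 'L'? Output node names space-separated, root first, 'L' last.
Answer: A C M L

Derivation:
Walk down from root: A -> C -> M -> L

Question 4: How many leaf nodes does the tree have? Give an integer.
Answer: 8

Derivation:
Leaves (nodes with no children): D, E, F, G, H, J, K, L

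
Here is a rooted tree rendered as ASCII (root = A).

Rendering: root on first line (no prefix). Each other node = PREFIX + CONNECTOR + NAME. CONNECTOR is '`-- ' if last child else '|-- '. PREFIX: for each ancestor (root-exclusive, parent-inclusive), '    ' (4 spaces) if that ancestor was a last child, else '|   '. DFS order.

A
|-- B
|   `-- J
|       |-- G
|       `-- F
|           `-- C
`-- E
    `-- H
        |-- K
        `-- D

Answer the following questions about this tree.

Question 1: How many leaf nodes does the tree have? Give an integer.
Answer: 4

Derivation:
Leaves (nodes with no children): C, D, G, K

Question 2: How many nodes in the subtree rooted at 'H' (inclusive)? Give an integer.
Answer: 3

Derivation:
Subtree rooted at H contains: D, H, K
Count = 3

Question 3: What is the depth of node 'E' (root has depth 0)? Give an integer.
Path from root to E: A -> E
Depth = number of edges = 1

Answer: 1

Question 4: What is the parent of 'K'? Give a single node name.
Answer: H

Derivation:
Scan adjacency: K appears as child of H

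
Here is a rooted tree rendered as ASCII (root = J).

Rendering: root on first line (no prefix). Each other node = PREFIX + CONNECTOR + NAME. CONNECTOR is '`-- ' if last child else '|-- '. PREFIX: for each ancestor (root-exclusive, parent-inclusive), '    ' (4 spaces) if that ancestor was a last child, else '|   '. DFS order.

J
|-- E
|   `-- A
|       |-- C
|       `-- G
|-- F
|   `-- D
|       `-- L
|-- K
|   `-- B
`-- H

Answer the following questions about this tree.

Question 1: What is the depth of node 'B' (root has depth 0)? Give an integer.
Answer: 2

Derivation:
Path from root to B: J -> K -> B
Depth = number of edges = 2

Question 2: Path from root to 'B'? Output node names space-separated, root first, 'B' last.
Walk down from root: J -> K -> B

Answer: J K B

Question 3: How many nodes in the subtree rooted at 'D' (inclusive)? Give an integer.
Answer: 2

Derivation:
Subtree rooted at D contains: D, L
Count = 2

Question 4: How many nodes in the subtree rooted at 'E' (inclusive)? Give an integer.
Subtree rooted at E contains: A, C, E, G
Count = 4

Answer: 4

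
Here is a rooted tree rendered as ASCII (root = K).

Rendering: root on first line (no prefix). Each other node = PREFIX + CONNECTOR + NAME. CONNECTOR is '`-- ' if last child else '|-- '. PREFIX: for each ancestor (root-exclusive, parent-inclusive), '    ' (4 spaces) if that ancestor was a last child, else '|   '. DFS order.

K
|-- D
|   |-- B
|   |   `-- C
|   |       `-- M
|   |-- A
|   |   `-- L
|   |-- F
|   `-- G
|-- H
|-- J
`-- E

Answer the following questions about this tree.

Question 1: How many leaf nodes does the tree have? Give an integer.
Answer: 7

Derivation:
Leaves (nodes with no children): E, F, G, H, J, L, M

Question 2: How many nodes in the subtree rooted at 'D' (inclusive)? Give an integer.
Answer: 8

Derivation:
Subtree rooted at D contains: A, B, C, D, F, G, L, M
Count = 8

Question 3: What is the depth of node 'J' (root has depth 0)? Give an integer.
Path from root to J: K -> J
Depth = number of edges = 1

Answer: 1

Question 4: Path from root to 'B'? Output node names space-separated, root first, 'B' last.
Walk down from root: K -> D -> B

Answer: K D B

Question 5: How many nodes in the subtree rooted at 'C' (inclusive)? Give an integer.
Subtree rooted at C contains: C, M
Count = 2

Answer: 2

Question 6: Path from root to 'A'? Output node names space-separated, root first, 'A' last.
Walk down from root: K -> D -> A

Answer: K D A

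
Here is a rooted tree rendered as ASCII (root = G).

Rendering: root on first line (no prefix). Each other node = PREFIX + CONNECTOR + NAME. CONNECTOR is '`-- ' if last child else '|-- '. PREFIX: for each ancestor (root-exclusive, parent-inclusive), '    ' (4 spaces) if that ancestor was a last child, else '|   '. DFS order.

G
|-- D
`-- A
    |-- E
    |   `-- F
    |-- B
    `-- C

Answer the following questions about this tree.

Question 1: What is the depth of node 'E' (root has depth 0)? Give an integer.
Path from root to E: G -> A -> E
Depth = number of edges = 2

Answer: 2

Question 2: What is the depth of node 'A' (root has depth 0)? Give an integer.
Answer: 1

Derivation:
Path from root to A: G -> A
Depth = number of edges = 1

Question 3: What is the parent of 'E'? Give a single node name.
Answer: A

Derivation:
Scan adjacency: E appears as child of A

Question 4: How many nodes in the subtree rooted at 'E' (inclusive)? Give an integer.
Subtree rooted at E contains: E, F
Count = 2

Answer: 2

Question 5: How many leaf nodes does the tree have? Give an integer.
Leaves (nodes with no children): B, C, D, F

Answer: 4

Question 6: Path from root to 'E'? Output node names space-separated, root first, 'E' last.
Answer: G A E

Derivation:
Walk down from root: G -> A -> E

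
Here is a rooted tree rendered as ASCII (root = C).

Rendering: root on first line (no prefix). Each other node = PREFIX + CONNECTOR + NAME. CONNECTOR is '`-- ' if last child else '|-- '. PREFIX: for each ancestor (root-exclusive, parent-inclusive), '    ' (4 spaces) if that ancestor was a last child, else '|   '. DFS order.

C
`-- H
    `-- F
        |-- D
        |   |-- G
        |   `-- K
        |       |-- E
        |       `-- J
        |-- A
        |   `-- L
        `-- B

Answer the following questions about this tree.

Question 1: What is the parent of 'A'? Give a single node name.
Scan adjacency: A appears as child of F

Answer: F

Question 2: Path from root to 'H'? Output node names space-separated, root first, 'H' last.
Answer: C H

Derivation:
Walk down from root: C -> H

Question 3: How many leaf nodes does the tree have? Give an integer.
Leaves (nodes with no children): B, E, G, J, L

Answer: 5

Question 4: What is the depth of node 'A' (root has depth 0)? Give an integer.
Path from root to A: C -> H -> F -> A
Depth = number of edges = 3

Answer: 3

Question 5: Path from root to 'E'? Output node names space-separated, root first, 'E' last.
Walk down from root: C -> H -> F -> D -> K -> E

Answer: C H F D K E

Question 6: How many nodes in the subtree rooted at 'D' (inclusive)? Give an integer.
Subtree rooted at D contains: D, E, G, J, K
Count = 5

Answer: 5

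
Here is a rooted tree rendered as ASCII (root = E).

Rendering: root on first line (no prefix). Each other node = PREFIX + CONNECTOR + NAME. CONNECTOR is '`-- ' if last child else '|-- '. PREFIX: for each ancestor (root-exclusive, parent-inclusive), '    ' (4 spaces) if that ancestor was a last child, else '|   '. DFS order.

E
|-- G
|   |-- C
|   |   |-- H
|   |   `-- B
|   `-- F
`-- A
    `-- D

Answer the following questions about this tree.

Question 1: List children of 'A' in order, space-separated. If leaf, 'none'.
Node A's children (from adjacency): D

Answer: D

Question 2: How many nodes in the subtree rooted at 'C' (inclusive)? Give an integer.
Answer: 3

Derivation:
Subtree rooted at C contains: B, C, H
Count = 3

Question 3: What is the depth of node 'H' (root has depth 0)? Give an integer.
Path from root to H: E -> G -> C -> H
Depth = number of edges = 3

Answer: 3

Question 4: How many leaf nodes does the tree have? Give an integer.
Answer: 4

Derivation:
Leaves (nodes with no children): B, D, F, H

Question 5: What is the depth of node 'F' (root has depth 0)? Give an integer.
Path from root to F: E -> G -> F
Depth = number of edges = 2

Answer: 2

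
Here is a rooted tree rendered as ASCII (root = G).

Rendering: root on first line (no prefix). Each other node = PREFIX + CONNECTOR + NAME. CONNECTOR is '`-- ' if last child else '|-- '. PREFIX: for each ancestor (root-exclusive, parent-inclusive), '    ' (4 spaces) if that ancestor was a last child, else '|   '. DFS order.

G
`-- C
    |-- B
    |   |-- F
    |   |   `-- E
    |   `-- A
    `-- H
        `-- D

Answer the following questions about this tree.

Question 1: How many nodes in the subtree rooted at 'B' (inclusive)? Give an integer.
Subtree rooted at B contains: A, B, E, F
Count = 4

Answer: 4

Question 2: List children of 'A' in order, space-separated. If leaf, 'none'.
Node A's children (from adjacency): (leaf)

Answer: none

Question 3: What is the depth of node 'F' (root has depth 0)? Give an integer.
Path from root to F: G -> C -> B -> F
Depth = number of edges = 3

Answer: 3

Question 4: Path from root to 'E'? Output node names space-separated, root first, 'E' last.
Answer: G C B F E

Derivation:
Walk down from root: G -> C -> B -> F -> E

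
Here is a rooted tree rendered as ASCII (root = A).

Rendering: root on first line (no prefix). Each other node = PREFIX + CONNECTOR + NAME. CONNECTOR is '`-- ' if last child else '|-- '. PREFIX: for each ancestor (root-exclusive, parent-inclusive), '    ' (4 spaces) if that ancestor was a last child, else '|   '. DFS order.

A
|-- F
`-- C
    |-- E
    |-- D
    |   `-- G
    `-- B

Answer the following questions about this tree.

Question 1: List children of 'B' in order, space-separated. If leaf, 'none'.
Node B's children (from adjacency): (leaf)

Answer: none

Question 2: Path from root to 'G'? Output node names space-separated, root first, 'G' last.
Answer: A C D G

Derivation:
Walk down from root: A -> C -> D -> G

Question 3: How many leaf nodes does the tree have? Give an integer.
Answer: 4

Derivation:
Leaves (nodes with no children): B, E, F, G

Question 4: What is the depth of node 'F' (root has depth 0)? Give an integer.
Path from root to F: A -> F
Depth = number of edges = 1

Answer: 1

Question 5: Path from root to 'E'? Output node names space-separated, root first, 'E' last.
Answer: A C E

Derivation:
Walk down from root: A -> C -> E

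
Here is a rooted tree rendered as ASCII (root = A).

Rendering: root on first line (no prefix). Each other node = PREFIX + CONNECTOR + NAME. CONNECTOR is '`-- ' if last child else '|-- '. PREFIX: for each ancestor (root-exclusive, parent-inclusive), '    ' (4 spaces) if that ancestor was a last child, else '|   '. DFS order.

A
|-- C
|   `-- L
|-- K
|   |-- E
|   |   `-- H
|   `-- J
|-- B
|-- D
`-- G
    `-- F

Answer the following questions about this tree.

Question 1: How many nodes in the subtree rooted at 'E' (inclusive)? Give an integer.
Subtree rooted at E contains: E, H
Count = 2

Answer: 2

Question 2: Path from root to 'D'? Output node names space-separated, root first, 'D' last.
Walk down from root: A -> D

Answer: A D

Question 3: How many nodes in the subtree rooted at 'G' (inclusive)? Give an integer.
Subtree rooted at G contains: F, G
Count = 2

Answer: 2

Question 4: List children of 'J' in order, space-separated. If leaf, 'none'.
Node J's children (from adjacency): (leaf)

Answer: none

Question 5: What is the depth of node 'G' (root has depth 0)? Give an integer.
Answer: 1

Derivation:
Path from root to G: A -> G
Depth = number of edges = 1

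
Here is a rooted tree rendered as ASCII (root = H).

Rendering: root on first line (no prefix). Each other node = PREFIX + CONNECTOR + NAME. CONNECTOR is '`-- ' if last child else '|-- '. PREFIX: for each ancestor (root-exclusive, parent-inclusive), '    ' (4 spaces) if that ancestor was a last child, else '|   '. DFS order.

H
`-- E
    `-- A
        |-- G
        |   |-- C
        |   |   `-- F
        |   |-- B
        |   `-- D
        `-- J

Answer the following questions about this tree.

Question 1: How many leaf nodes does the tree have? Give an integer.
Answer: 4

Derivation:
Leaves (nodes with no children): B, D, F, J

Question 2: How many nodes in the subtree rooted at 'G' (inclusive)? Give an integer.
Answer: 5

Derivation:
Subtree rooted at G contains: B, C, D, F, G
Count = 5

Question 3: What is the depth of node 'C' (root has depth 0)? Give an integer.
Answer: 4

Derivation:
Path from root to C: H -> E -> A -> G -> C
Depth = number of edges = 4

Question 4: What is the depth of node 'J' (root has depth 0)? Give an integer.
Answer: 3

Derivation:
Path from root to J: H -> E -> A -> J
Depth = number of edges = 3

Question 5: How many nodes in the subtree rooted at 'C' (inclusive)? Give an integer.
Subtree rooted at C contains: C, F
Count = 2

Answer: 2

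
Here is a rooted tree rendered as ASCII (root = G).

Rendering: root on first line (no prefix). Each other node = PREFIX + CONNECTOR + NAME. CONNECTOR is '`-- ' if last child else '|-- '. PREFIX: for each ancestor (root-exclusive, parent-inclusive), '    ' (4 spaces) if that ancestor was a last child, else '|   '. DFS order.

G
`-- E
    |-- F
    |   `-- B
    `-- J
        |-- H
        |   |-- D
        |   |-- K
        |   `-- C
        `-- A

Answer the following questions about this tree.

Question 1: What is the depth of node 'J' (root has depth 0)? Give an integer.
Path from root to J: G -> E -> J
Depth = number of edges = 2

Answer: 2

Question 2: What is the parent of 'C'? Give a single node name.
Scan adjacency: C appears as child of H

Answer: H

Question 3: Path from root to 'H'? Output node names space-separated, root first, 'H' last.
Answer: G E J H

Derivation:
Walk down from root: G -> E -> J -> H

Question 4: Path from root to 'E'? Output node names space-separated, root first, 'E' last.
Walk down from root: G -> E

Answer: G E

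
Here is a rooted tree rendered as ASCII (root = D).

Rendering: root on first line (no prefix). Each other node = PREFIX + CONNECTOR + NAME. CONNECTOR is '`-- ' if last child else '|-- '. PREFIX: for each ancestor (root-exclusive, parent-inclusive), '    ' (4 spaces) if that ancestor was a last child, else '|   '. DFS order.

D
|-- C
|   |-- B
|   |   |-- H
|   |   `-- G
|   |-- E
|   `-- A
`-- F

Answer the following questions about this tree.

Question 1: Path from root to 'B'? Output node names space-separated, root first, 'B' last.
Walk down from root: D -> C -> B

Answer: D C B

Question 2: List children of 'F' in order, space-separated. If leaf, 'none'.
Node F's children (from adjacency): (leaf)

Answer: none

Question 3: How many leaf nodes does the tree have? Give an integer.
Answer: 5

Derivation:
Leaves (nodes with no children): A, E, F, G, H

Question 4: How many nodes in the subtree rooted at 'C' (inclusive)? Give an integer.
Answer: 6

Derivation:
Subtree rooted at C contains: A, B, C, E, G, H
Count = 6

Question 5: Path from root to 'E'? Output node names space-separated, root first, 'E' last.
Walk down from root: D -> C -> E

Answer: D C E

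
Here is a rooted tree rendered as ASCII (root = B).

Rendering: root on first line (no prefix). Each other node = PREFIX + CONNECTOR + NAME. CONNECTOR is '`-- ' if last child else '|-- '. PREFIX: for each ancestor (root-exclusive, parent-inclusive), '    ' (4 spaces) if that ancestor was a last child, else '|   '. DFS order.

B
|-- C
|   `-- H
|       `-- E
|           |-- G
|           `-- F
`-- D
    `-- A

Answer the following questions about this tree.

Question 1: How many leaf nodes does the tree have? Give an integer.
Leaves (nodes with no children): A, F, G

Answer: 3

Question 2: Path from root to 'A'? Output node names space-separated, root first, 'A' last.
Answer: B D A

Derivation:
Walk down from root: B -> D -> A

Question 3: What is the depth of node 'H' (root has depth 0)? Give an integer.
Path from root to H: B -> C -> H
Depth = number of edges = 2

Answer: 2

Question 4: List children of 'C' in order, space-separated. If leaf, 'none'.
Node C's children (from adjacency): H

Answer: H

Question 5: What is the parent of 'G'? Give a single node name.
Answer: E

Derivation:
Scan adjacency: G appears as child of E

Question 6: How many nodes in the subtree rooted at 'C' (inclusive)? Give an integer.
Subtree rooted at C contains: C, E, F, G, H
Count = 5

Answer: 5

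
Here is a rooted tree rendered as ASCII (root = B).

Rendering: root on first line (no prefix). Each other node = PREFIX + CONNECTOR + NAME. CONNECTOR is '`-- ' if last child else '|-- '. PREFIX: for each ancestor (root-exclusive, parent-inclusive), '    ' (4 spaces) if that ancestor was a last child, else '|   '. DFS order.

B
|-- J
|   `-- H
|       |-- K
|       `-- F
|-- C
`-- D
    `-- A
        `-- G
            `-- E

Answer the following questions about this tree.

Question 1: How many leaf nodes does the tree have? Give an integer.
Answer: 4

Derivation:
Leaves (nodes with no children): C, E, F, K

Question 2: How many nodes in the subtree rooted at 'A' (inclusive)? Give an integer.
Subtree rooted at A contains: A, E, G
Count = 3

Answer: 3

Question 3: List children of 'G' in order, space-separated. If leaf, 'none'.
Answer: E

Derivation:
Node G's children (from adjacency): E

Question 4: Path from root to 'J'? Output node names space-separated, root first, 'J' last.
Answer: B J

Derivation:
Walk down from root: B -> J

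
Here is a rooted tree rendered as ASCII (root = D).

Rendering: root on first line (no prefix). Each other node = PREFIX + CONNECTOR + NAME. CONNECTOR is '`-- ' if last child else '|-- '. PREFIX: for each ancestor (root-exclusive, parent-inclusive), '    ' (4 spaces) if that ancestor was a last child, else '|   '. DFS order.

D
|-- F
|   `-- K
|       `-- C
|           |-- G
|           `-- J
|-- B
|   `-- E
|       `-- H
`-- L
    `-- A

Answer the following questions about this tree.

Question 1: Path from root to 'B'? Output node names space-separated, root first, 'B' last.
Answer: D B

Derivation:
Walk down from root: D -> B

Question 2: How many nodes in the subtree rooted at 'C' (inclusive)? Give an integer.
Subtree rooted at C contains: C, G, J
Count = 3

Answer: 3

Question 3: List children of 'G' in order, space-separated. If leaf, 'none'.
Answer: none

Derivation:
Node G's children (from adjacency): (leaf)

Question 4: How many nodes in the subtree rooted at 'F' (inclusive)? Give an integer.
Answer: 5

Derivation:
Subtree rooted at F contains: C, F, G, J, K
Count = 5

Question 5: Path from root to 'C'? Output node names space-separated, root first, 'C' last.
Answer: D F K C

Derivation:
Walk down from root: D -> F -> K -> C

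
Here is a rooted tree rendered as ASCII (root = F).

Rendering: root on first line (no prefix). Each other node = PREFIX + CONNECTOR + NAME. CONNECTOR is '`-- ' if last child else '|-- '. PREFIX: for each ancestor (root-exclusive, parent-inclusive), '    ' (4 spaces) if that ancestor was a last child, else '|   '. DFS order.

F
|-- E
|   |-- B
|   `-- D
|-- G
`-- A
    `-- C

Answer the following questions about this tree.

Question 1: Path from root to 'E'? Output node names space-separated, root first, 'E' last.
Walk down from root: F -> E

Answer: F E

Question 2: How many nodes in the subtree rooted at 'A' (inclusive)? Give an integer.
Subtree rooted at A contains: A, C
Count = 2

Answer: 2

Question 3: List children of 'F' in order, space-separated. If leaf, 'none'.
Node F's children (from adjacency): E, G, A

Answer: E G A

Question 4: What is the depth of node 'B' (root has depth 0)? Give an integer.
Path from root to B: F -> E -> B
Depth = number of edges = 2

Answer: 2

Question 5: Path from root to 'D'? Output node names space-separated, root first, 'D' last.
Walk down from root: F -> E -> D

Answer: F E D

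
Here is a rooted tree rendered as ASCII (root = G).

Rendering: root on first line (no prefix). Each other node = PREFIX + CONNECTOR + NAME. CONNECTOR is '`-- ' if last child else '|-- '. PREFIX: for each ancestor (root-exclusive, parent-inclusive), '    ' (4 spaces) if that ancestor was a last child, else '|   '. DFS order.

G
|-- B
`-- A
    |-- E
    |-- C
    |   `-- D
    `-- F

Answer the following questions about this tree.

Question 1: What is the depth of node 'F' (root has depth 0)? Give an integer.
Answer: 2

Derivation:
Path from root to F: G -> A -> F
Depth = number of edges = 2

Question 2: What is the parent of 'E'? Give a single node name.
Answer: A

Derivation:
Scan adjacency: E appears as child of A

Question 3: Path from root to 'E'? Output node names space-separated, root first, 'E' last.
Answer: G A E

Derivation:
Walk down from root: G -> A -> E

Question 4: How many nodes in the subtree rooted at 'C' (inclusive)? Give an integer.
Answer: 2

Derivation:
Subtree rooted at C contains: C, D
Count = 2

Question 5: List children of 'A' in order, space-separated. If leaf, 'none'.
Node A's children (from adjacency): E, C, F

Answer: E C F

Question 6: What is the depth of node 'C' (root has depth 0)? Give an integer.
Answer: 2

Derivation:
Path from root to C: G -> A -> C
Depth = number of edges = 2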